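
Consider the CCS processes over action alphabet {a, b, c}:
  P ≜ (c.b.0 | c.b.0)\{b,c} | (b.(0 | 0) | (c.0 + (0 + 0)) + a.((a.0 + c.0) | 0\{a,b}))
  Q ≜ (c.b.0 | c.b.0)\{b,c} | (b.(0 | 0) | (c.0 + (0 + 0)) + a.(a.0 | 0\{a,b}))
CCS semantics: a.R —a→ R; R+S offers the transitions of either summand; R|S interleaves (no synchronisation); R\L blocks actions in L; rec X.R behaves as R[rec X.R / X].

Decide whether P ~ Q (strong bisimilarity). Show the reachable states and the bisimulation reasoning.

Reachable graph of P (6 states):
  p0 = (c.b.0 | c.b.0)\{b,c} | (b.(0 | 0) | (c.0 + (0 + 0)) + a.((a.0 + c.0) | 0\{a,b})) :: ··a··> p1, ··b··> p2, ··c··> p3
  p1 = (c.b.0 | c.b.0)\{b,c} | ((a.0 + c.0) | 0\{a,b}) :: ··a··> p4, ··c··> p4
  p2 = (c.b.0 | c.b.0)\{b,c} | (0 | 0 | (c.0 + (0 + 0))) :: ··c··> p5
  p3 = (c.b.0 | c.b.0)\{b,c} | (b.(0 | 0) | 0) :: ··b··> p5
  p4 = (c.b.0 | c.b.0)\{b,c} | (0 | 0\{a,b}) :: (no moves)
  p5 = (c.b.0 | c.b.0)\{b,c} | (0 | 0 | 0) :: (no moves)
Reachable graph of Q (6 states):
  q0 = (c.b.0 | c.b.0)\{b,c} | (b.(0 | 0) | (c.0 + (0 + 0)) + a.(a.0 | 0\{a,b})) :: ··a··> q1, ··b··> q2, ··c··> q3
  q1 = (c.b.0 | c.b.0)\{b,c} | (a.0 | 0\{a,b}) :: ··a··> q4
  q2 = (c.b.0 | c.b.0)\{b,c} | (0 | 0 | (c.0 + (0 + 0))) :: ··c··> q5
  q3 = (c.b.0 | c.b.0)\{b,c} | (b.(0 | 0) | 0) :: ··b··> q5
  q4 = (c.b.0 | c.b.0)\{b,c} | (0 | 0\{a,b}) :: (no moves)
  q5 = (c.b.0 | c.b.0)\{b,c} | (0 | 0 | 0) :: (no moves)
Bisimilarity quotient blocks:
  B0 = {p0}
  B1 = {p2, q2}
  B2 = {p4, p5, q4, q5}
  B3 = {p3, q3}
  B4 = {p1}
  B5 = {q0}
  B6 = {q1}
p0 ∈ B0, q0 ∈ B5 → different blocks

not bisimilar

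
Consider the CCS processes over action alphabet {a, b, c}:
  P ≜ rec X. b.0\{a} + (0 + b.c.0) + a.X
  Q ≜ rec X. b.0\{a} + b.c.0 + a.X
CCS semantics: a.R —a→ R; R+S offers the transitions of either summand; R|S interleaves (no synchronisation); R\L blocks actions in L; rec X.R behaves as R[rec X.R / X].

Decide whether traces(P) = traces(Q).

traces(P) = traces(Q)

LTS(P): 4 reachable states
  m0 = rec X. b.0\{a} + (0 + b.c.0) + a.X has moves -a-> m0, -b-> m1, -b-> m2
  m1 = 0\{a} has moves ·
  m2 = c.0 has moves -c-> m3
  m3 = 0 has moves ·
LTS(Q): 4 reachable states
  n0 = rec X. b.0\{a} + b.c.0 + a.X has moves -a-> n0, -b-> n1, -b-> n2
  n1 = 0\{a} has moves ·
  n2 = c.0 has moves -c-> n3
  n3 = 0 has moves ·
Bisimilarity quotient blocks:
  B0 = {m0, n0}
  B1 = {m1, m3, n1, n3}
  B2 = {m2, n2}
m0 ∈ B0, n0 ∈ B0 → same block
Bisimilar ⇒ trace-equivalent.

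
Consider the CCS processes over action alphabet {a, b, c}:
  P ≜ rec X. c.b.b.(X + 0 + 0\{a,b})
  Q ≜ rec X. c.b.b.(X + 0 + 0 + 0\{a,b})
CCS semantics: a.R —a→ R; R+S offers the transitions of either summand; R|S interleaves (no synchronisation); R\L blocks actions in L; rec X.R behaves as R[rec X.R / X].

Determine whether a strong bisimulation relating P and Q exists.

LTS(P): 4 reachable states
  p0 = rec X. c.b.b.(X + 0 + 0\{a,b}) has moves ··c··> p1
  p1 = b.b.((rec X. c.b.b.(X + 0 + 0\{a,b})) + 0 + 0\{a,b}) has moves ··b··> p2
  p2 = b.((rec X. c.b.b.(X + 0 + 0\{a,b})) + 0 + 0\{a,b}) has moves ··b··> p3
  p3 = (rec X. c.b.b.(X + 0 + 0\{a,b})) + 0 + 0\{a,b} has moves ··c··> p1
LTS(Q): 4 reachable states
  q0 = rec X. c.b.b.(X + 0 + 0 + 0\{a,b}) has moves ··c··> q1
  q1 = b.b.((rec X. c.b.b.(X + 0 + 0 + 0\{a,b})) + 0 + 0 + 0\{a,b}) has moves ··b··> q2
  q2 = b.((rec X. c.b.b.(X + 0 + 0 + 0\{a,b})) + 0 + 0 + 0\{a,b}) has moves ··b··> q3
  q3 = (rec X. c.b.b.(X + 0 + 0 + 0\{a,b})) + 0 + 0 + 0\{a,b} has moves ··c··> q1
Bisimilarity quotient blocks:
  B0 = {p0, p3, q0, q3}
  B1 = {p1, q1}
  B2 = {p2, q2}
p0 ∈ B0, q0 ∈ B0 → same block

YES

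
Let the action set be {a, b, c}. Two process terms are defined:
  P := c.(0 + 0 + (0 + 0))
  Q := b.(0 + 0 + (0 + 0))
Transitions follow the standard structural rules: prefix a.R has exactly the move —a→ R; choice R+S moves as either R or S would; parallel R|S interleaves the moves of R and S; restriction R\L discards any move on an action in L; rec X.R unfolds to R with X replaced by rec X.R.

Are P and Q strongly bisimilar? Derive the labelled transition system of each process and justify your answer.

NO

Reachable graph of P (2 states):
  u0 = c.(0 + 0 + (0 + 0)) → --c--▸ u1
  u1 = 0 + 0 + (0 + 0) → deadlocked
Reachable graph of Q (2 states):
  v0 = b.(0 + 0 + (0 + 0)) → --b--▸ v1
  v1 = 0 + 0 + (0 + 0) → deadlocked
Bisimilarity quotient blocks:
  B0 = {u0}
  B1 = {u1, v1}
  B2 = {v0}
u0 ∈ B0, v0 ∈ B2 → different blocks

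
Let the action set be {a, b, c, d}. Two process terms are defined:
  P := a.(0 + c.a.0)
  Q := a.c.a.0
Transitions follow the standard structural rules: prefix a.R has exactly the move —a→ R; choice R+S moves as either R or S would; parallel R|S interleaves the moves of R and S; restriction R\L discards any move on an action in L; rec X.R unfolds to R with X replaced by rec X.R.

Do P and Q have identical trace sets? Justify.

trace-equivalent

P's transition system — 4 states:
  s0 = a.(0 + c.a.0) :: --a--▸ s1
  s1 = 0 + c.a.0 :: --c--▸ s2
  s2 = a.0 :: --a--▸ s3
  s3 = 0 :: stopped
Q's transition system — 4 states:
  t0 = a.c.a.0 :: --a--▸ t1
  t1 = c.a.0 :: --c--▸ t2
  t2 = a.0 :: --a--▸ t3
  t3 = 0 :: stopped
Coarsest stable partition (strong bisimilarity classes):
  B0 = {s0, t0}
  B1 = {s1, t1}
  B2 = {s2, t2}
  B3 = {s3, t3}
s0 ∈ B0, t0 ∈ B0 → same block
Bisimilar ⇒ trace-equivalent.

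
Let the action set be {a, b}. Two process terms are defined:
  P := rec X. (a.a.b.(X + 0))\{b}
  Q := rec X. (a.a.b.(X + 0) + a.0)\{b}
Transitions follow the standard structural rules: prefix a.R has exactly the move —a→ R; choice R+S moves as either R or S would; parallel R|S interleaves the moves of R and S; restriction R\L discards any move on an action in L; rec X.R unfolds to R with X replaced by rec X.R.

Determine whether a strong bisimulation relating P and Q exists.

not bisimilar

Reachable graph of P (3 states):
  m0 = rec X. (a.a.b.(X + 0))\{b} → —a→ m1
  m1 = (a.b.((rec X. (a.a.b.(X + 0))\{b}) + 0))\{b} → —a→ m2
  m2 = (b.((rec X. (a.a.b.(X + 0))\{b}) + 0))\{b} → (no moves)
Reachable graph of Q (4 states):
  n0 = rec X. (a.a.b.(X + 0) + a.0)\{b} → —a→ n1, —a→ n2
  n1 = (a.b.((rec X. (a.a.b.(X + 0) + a.0)\{b}) + 0))\{b} → —a→ n3
  n2 = 0\{b} → (no moves)
  n3 = (b.((rec X. (a.a.b.(X + 0) + a.0)\{b}) + 0))\{b} → (no moves)
Coarsest stable partition (strong bisimilarity classes):
  B0 = {m0}
  B1 = {m1, n1}
  B2 = {m2, n2, n3}
  B3 = {n0}
m0 ∈ B0, n0 ∈ B3 → different blocks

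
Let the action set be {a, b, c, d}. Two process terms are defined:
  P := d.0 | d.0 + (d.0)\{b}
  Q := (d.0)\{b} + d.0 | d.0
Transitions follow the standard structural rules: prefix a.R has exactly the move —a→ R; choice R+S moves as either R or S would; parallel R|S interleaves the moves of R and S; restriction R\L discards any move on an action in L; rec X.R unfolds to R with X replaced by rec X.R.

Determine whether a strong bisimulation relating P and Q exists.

Reachable graph of P (5 states):
  p0 = d.0 | d.0 + (d.0)\{b} ⊢ -d-> p1, -d-> p2, -d-> p3
  p1 = 0 | d.0 ⊢ -d-> p4
  p2 = 0\{b} ⊢ stopped
  p3 = d.0 | 0 ⊢ -d-> p4
  p4 = 0 | 0 ⊢ stopped
Reachable graph of Q (5 states):
  q0 = (d.0)\{b} + d.0 | d.0 ⊢ -d-> q1, -d-> q2, -d-> q3
  q1 = 0 | d.0 ⊢ -d-> q4
  q2 = 0\{b} ⊢ stopped
  q3 = d.0 | 0 ⊢ -d-> q4
  q4 = 0 | 0 ⊢ stopped
Partition-refinement fixed point:
  B0 = {p0, q0}
  B1 = {p1, p3, q1, q3}
  B2 = {p2, p4, q2, q4}
p0 ∈ B0, q0 ∈ B0 → same block

YES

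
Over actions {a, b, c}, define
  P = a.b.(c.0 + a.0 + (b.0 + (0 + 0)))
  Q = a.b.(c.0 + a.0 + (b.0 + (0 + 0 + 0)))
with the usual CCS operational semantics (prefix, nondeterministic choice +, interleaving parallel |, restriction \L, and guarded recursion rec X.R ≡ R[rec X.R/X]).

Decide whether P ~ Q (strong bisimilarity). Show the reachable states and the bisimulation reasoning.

LTS(P): 4 reachable states
  u0 = a.b.(c.0 + a.0 + (b.0 + (0 + 0))) ⊢ =a=> u1
  u1 = b.(c.0 + a.0 + (b.0 + (0 + 0))) ⊢ =b=> u2
  u2 = c.0 + a.0 + (b.0 + (0 + 0)) ⊢ =a=> u3, =b=> u3, =c=> u3
  u3 = 0 ⊢ (no moves)
LTS(Q): 4 reachable states
  v0 = a.b.(c.0 + a.0 + (b.0 + (0 + 0 + 0))) ⊢ =a=> v1
  v1 = b.(c.0 + a.0 + (b.0 + (0 + 0 + 0))) ⊢ =b=> v2
  v2 = c.0 + a.0 + (b.0 + (0 + 0 + 0)) ⊢ =a=> v3, =b=> v3, =c=> v3
  v3 = 0 ⊢ (no moves)
Bisimilarity quotient blocks:
  B0 = {u0, v0}
  B1 = {u1, v1}
  B2 = {u2, v2}
  B3 = {u3, v3}
u0 ∈ B0, v0 ∈ B0 → same block

bisimilar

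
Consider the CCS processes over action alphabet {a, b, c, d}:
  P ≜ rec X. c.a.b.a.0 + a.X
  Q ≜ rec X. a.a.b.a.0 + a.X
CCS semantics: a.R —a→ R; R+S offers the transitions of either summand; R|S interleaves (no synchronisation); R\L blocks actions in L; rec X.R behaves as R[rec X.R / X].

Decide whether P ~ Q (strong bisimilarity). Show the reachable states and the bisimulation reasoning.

LTS(P): 5 reachable states
  s0 = rec X. c.a.b.a.0 + a.X → --a--▸ s0, --c--▸ s1
  s1 = a.b.a.0 → --a--▸ s2
  s2 = b.a.0 → --b--▸ s3
  s3 = a.0 → --a--▸ s4
  s4 = 0 → ∅
LTS(Q): 5 reachable states
  t0 = rec X. a.a.b.a.0 + a.X → --a--▸ t0, --a--▸ t1
  t1 = a.b.a.0 → --a--▸ t2
  t2 = b.a.0 → --b--▸ t3
  t3 = a.0 → --a--▸ t4
  t4 = 0 → ∅
Partition-refinement fixed point:
  B0 = {s0}
  B1 = {s1, t1}
  B2 = {s2, t2}
  B3 = {s3, t3}
  B4 = {s4, t4}
  B5 = {t0}
s0 ∈ B0, t0 ∈ B5 → different blocks

P ≁ Q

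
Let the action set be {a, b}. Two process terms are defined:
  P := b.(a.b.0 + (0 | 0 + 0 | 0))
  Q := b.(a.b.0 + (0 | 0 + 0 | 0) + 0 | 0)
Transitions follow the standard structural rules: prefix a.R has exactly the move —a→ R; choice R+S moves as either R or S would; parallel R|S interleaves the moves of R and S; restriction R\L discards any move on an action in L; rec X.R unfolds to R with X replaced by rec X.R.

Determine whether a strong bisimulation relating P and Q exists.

LTS(P): 4 reachable states
  u0 = b.(a.b.0 + (0 | 0 + 0 | 0)) | =b=> u1
  u1 = a.b.0 + (0 | 0 + 0 | 0) | =a=> u2
  u2 = b.0 | =b=> u3
  u3 = 0 | deadlocked
LTS(Q): 4 reachable states
  v0 = b.(a.b.0 + (0 | 0 + 0 | 0) + 0 | 0) | =b=> v1
  v1 = a.b.0 + (0 | 0 + 0 | 0) + 0 | 0 | =a=> v2
  v2 = b.0 | =b=> v3
  v3 = 0 | deadlocked
Partition-refinement fixed point:
  B0 = {u0, v0}
  B1 = {u1, v1}
  B2 = {u2, v2}
  B3 = {u3, v3}
u0 ∈ B0, v0 ∈ B0 → same block

P ~ Q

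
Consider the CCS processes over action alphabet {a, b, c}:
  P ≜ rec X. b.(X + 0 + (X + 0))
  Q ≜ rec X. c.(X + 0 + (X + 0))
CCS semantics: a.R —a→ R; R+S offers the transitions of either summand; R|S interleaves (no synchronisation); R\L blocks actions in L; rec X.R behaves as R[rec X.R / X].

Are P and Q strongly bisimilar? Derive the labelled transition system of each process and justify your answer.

not bisimilar

LTS(P): 2 reachable states
  p0 = rec X. b.(X + 0 + (X + 0)) has moves ··b··> p1
  p1 = (rec X. b.(X + 0 + (X + 0))) + 0 + ((rec X. b.(X + 0 + (X + 0))) + 0) has moves ··b··> p1
LTS(Q): 2 reachable states
  q0 = rec X. c.(X + 0 + (X + 0)) has moves ··c··> q1
  q1 = (rec X. c.(X + 0 + (X + 0))) + 0 + ((rec X. c.(X + 0 + (X + 0))) + 0) has moves ··c··> q1
Bisimilarity quotient blocks:
  B0 = {p0, p1}
  B1 = {q0, q1}
p0 ∈ B0, q0 ∈ B1 → different blocks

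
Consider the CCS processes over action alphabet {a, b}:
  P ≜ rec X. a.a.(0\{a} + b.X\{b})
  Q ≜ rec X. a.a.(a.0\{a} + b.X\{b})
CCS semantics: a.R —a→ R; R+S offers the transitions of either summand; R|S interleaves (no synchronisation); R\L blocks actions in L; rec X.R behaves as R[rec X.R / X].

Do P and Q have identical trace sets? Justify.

P's transition system — 6 states:
  u0 = rec X. a.a.(0\{a} + b.X\{b}) | -a-> u1
  u1 = a.(0\{a} + b.(rec X. a.a.(0\{a} + b.X\{b}))\{b}) | -a-> u2
  u2 = 0\{a} + b.(rec X. a.a.(0\{a} + b.X\{b}))\{b} | -b-> u3
  u3 = (rec X. a.a.(0\{a} + b.X\{b}))\{b} | -a-> u4
  u4 = (a.(0\{a} + b.(rec X. a.a.(0\{a} + b.X\{b}))\{b}))\{b} | -a-> u5
  u5 = (0\{a} + b.(rec X. a.a.(0\{a} + b.X\{b}))\{b})\{b} | ∅
Q's transition system — 8 states:
  v0 = rec X. a.a.(a.0\{a} + b.X\{b}) | -a-> v1
  v1 = a.(a.0\{a} + b.(rec X. a.a.(a.0\{a} + b.X\{b}))\{b}) | -a-> v2
  v2 = a.0\{a} + b.(rec X. a.a.(a.0\{a} + b.X\{b}))\{b} | -a-> v3, -b-> v4
  v3 = 0\{a} | ∅
  v4 = (rec X. a.a.(a.0\{a} + b.X\{b}))\{b} | -a-> v5
  v5 = (a.(a.0\{a} + b.(rec X. a.a.(a.0\{a} + b.X\{b}))\{b}))\{b} | -a-> v6
  v6 = (a.0\{a} + b.(rec X. a.a.(a.0\{a} + b.X\{b}))\{b})\{b} | -a-> v7
  v7 = 0\{a}\{b} | ∅
Executing aaa from Q (initial set {v0}):
  step 1 (a): {v1}
  step 2 (a): {v2}
  step 3 (a): {v3}
  — Q admits the full trace.
Executing aaa from P (initial set {u0}):
  step 1 (a): {u1}
  step 2 (a): {u2}
  step 3 (a): ∅ (P stuck)

NO — witness ⟨aaa⟩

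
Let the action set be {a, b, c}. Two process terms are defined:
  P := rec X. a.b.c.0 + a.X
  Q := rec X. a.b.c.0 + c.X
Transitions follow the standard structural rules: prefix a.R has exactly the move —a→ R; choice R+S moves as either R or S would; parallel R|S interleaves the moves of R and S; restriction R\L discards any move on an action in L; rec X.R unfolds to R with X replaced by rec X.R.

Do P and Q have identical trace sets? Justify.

traces(P) ≠ traces(Q) — witness ⟨aa⟩

LTS(P): 4 reachable states
  s0 = rec X. a.b.c.0 + a.X → =a=> s0, =a=> s1
  s1 = b.c.0 → =b=> s2
  s2 = c.0 → =c=> s3
  s3 = 0 → (no moves)
LTS(Q): 4 reachable states
  t0 = rec X. a.b.c.0 + c.X → =a=> t1, =c=> t0
  t1 = b.c.0 → =b=> t2
  t2 = c.0 → =c=> t3
  t3 = 0 → (no moves)
Trace ⟨aa⟩ through P, begin at {s0}:
  after a @ step 1: {s0, s1}
  after a @ step 2: {s0, s1}
  P completes σ.
Trace ⟨aa⟩ through Q, begin at {t0}:
  after a @ step 1: {t1}
  after a @ step 2: ∅ (Q stuck)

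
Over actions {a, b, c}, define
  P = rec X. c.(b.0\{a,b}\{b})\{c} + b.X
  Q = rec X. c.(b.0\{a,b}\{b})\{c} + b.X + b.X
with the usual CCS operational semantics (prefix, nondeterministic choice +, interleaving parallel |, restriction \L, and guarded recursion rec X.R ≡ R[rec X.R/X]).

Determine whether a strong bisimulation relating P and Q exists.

P's transition system — 3 states:
  p0 = rec X. c.(b.0\{a,b}\{b})\{c} + b.X → --b--▸ p0, --c--▸ p1
  p1 = (b.0\{a,b}\{b})\{c} → --b--▸ p2
  p2 = 0\{a,b}\{b}\{c} → ·
Q's transition system — 3 states:
  q0 = rec X. c.(b.0\{a,b}\{b})\{c} + b.X + b.X → --b--▸ q0, --c--▸ q1
  q1 = (b.0\{a,b}\{b})\{c} → --b--▸ q2
  q2 = 0\{a,b}\{b}\{c} → ·
Coarsest stable partition (strong bisimilarity classes):
  B0 = {p0, q0}
  B1 = {p1, q1}
  B2 = {p2, q2}
p0 ∈ B0, q0 ∈ B0 → same block

P ~ Q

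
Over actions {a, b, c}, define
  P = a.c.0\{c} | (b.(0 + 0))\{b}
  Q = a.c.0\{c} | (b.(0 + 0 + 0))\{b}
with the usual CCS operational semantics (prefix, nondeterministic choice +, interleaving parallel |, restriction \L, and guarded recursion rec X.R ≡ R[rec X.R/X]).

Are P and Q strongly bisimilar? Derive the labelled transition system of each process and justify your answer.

P ~ Q

P's transition system — 3 states:
  m0 = a.c.0\{c} | (b.(0 + 0))\{b} ⊢ ··a··> m1
  m1 = c.0\{c} | (b.(0 + 0))\{b} ⊢ ··c··> m2
  m2 = 0\{c} | (b.(0 + 0))\{b} ⊢ ·
Q's transition system — 3 states:
  n0 = a.c.0\{c} | (b.(0 + 0 + 0))\{b} ⊢ ··a··> n1
  n1 = c.0\{c} | (b.(0 + 0 + 0))\{b} ⊢ ··c··> n2
  n2 = 0\{c} | (b.(0 + 0 + 0))\{b} ⊢ ·
Bisimilarity quotient blocks:
  B0 = {m0, n0}
  B1 = {m1, n1}
  B2 = {m2, n2}
m0 ∈ B0, n0 ∈ B0 → same block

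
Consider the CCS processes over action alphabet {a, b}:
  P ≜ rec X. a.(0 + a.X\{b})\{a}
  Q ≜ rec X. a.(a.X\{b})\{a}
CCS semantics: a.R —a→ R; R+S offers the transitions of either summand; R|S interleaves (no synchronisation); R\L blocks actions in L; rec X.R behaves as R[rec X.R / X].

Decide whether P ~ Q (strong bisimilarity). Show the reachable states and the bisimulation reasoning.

Reachable graph of P (2 states):
  s0 = rec X. a.(0 + a.X\{b})\{a} | --a--▸ s1
  s1 = (0 + a.(rec X. a.(0 + a.X\{b})\{a})\{b})\{a} | deadlocked
Reachable graph of Q (2 states):
  t0 = rec X. a.(a.X\{b})\{a} | --a--▸ t1
  t1 = (a.(rec X. a.(a.X\{b})\{a})\{b})\{a} | deadlocked
Bisimilarity quotient blocks:
  B0 = {s0, t0}
  B1 = {s1, t1}
s0 ∈ B0, t0 ∈ B0 → same block

P ~ Q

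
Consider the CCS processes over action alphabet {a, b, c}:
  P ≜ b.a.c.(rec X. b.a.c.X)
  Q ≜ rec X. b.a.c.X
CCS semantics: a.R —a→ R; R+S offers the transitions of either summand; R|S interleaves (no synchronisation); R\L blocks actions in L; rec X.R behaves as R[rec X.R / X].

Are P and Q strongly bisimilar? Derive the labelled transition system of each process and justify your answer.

LTS(P): 4 reachable states
  m0 = b.a.c.(rec X. b.a.c.X) → —b→ m1
  m1 = a.c.(rec X. b.a.c.X) → —a→ m2
  m2 = c.(rec X. b.a.c.X) → —c→ m3
  m3 = rec X. b.a.c.X → —b→ m1
LTS(Q): 3 reachable states
  n0 = rec X. b.a.c.X → —b→ n1
  n1 = a.c.(rec X. b.a.c.X) → —a→ n2
  n2 = c.(rec X. b.a.c.X) → —c→ n0
Partition-refinement fixed point:
  B0 = {m0, m3, n0}
  B1 = {m1, n1}
  B2 = {m2, n2}
m0 ∈ B0, n0 ∈ B0 → same block

P ~ Q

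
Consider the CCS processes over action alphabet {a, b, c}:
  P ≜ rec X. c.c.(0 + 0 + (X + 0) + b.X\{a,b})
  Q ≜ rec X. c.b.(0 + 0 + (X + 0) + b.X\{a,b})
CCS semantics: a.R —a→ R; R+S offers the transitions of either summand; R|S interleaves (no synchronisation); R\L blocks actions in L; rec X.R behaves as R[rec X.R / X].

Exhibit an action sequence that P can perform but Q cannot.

P's transition system — 6 states:
  m0 = rec X. c.c.(0 + 0 + (X + 0) + b.X\{a,b}) :: —c→ m1
  m1 = c.(0 + 0 + ((rec X. c.c.(0 + 0 + (X + 0) + b.X\{a,b})) + 0) + b.(rec X. c.c.(0 + 0 + (X + 0) + b.X\{a,b}))\{a,b}) :: —c→ m2
  m2 = 0 + 0 + ((rec X. c.c.(0 + 0 + (X + 0) + b.X\{a,b})) + 0) + b.(rec X. c.c.(0 + 0 + (X + 0) + b.X\{a,b}))\{a,b} :: —b→ m3, —c→ m1
  m3 = (rec X. c.c.(0 + 0 + (X + 0) + b.X\{a,b}))\{a,b} :: —c→ m4
  m4 = (c.(0 + 0 + ((rec X. c.c.(0 + 0 + (X + 0) + b.X\{a,b})) + 0) + b.(rec X. c.c.(0 + 0 + (X + 0) + b.X\{a,b}))\{a,b}))\{a,b} :: —c→ m5
  m5 = (0 + 0 + ((rec X. c.c.(0 + 0 + (X + 0) + b.X\{a,b})) + 0) + b.(rec X. c.c.(0 + 0 + (X + 0) + b.X\{a,b}))\{a,b})\{a,b} :: —c→ m4
Q's transition system — 5 states:
  n0 = rec X. c.b.(0 + 0 + (X + 0) + b.X\{a,b}) :: —c→ n1
  n1 = b.(0 + 0 + ((rec X. c.b.(0 + 0 + (X + 0) + b.X\{a,b})) + 0) + b.(rec X. c.b.(0 + 0 + (X + 0) + b.X\{a,b}))\{a,b}) :: —b→ n2
  n2 = 0 + 0 + ((rec X. c.b.(0 + 0 + (X + 0) + b.X\{a,b})) + 0) + b.(rec X. c.b.(0 + 0 + (X + 0) + b.X\{a,b}))\{a,b} :: —b→ n3, —c→ n1
  n3 = (rec X. c.b.(0 + 0 + (X + 0) + b.X\{a,b}))\{a,b} :: —c→ n4
  n4 = (b.(0 + 0 + ((rec X. c.b.(0 + 0 + (X + 0) + b.X\{a,b})) + 0) + b.(rec X. c.b.(0 + 0 + (X + 0) + b.X\{a,b}))\{a,b}))\{a,b} :: ∅
Run σ = ⟨cc⟩ on P: start {m0}
  [1] c ⇒ {m1}
  [2] c ⇒ {m2}
  — P admits the full trace.
Run σ = ⟨cc⟩ on Q: start {n0}
  [1] c ⇒ {n1}
  [2] c ⇒ ∅ (Q stuck)

cc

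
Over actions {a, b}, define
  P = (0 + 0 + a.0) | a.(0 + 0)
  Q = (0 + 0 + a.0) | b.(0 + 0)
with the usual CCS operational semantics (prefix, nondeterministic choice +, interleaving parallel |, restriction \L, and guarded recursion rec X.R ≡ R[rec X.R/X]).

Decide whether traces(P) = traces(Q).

traces(P) ≠ traces(Q) — witness ⟨aa⟩

LTS(P): 4 reachable states
  u0 = (0 + 0 + a.0) | a.(0 + 0) | -a-> u1, -a-> u2
  u1 = (0 + 0 + a.0) | (0 + 0) | -a-> u3
  u2 = 0 | a.(0 + 0) | -a-> u3
  u3 = 0 | (0 + 0) | ·
LTS(Q): 4 reachable states
  v0 = (0 + 0 + a.0) | b.(0 + 0) | -a-> v1, -b-> v2
  v1 = 0 | b.(0 + 0) | -b-> v3
  v2 = (0 + 0 + a.0) | (0 + 0) | -a-> v3
  v3 = 0 | (0 + 0) | ·
Executing aa from P (initial set {u0}):
  step 1 (a): {u1, u2}
  step 2 (a): {u3}
  ✓ P
Executing aa from Q (initial set {v0}):
  step 1 (a): {v1}
  step 2 (a): ∅ (Q stuck)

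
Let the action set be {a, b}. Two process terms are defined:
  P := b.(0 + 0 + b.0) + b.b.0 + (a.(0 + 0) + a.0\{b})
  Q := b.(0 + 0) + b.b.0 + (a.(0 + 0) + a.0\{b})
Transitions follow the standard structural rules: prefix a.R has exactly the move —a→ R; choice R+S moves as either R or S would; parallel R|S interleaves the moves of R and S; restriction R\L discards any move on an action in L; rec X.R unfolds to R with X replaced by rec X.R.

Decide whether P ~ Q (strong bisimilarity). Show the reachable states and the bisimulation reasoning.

P ≁ Q

P's transition system — 6 states:
  s0 = b.(0 + 0 + b.0) + b.b.0 + (a.(0 + 0) + a.0\{b}) :: --a--▸ s1, --a--▸ s2, --b--▸ s3, --b--▸ s4
  s1 = 0 + 0 :: ∅
  s2 = 0\{b} :: ∅
  s3 = 0 + 0 + b.0 :: --b--▸ s5
  s4 = b.0 :: --b--▸ s5
  s5 = 0 :: ∅
Q's transition system — 5 states:
  t0 = b.(0 + 0) + b.b.0 + (a.(0 + 0) + a.0\{b}) :: --a--▸ t1, --a--▸ t2, --b--▸ t1, --b--▸ t3
  t1 = 0 + 0 :: ∅
  t2 = 0\{b} :: ∅
  t3 = b.0 :: --b--▸ t4
  t4 = 0 :: ∅
Partition-refinement fixed point:
  B0 = {s0}
  B1 = {s1, s2, s5, t1, t2, t4}
  B2 = {s3, s4, t3}
  B3 = {t0}
s0 ∈ B0, t0 ∈ B3 → different blocks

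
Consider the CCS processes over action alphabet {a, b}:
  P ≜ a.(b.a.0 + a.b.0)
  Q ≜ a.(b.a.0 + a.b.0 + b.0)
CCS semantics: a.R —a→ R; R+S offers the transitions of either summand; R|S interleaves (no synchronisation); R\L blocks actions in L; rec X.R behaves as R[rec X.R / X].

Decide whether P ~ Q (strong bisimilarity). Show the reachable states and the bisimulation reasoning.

P's transition system — 5 states:
  u0 = a.(b.a.0 + a.b.0) | —a→ u1
  u1 = b.a.0 + a.b.0 | —a→ u2, —b→ u3
  u2 = b.0 | —b→ u4
  u3 = a.0 | —a→ u4
  u4 = 0 | stopped
Q's transition system — 5 states:
  v0 = a.(b.a.0 + a.b.0 + b.0) | —a→ v1
  v1 = b.a.0 + a.b.0 + b.0 | —a→ v2, —b→ v3, —b→ v4
  v2 = b.0 | —b→ v3
  v3 = 0 | stopped
  v4 = a.0 | —a→ v3
Partition-refinement fixed point:
  B0 = {u0}
  B1 = {u1}
  B2 = {u2, v2}
  B3 = {u4, v3}
  B4 = {u3, v4}
  B5 = {v0}
  B6 = {v1}
u0 ∈ B0, v0 ∈ B5 → different blocks

not bisimilar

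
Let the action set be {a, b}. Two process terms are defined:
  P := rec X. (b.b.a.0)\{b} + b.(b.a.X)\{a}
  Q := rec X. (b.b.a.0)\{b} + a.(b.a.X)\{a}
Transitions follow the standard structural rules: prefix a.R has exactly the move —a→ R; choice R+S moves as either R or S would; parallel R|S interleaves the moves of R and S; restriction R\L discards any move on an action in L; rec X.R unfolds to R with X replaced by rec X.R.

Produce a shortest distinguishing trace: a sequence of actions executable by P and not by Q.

b

P's transition system — 3 states:
  p0 = rec X. (b.b.a.0)\{b} + b.(b.a.X)\{a} | -b-> p1
  p1 = (b.a.(rec X. (b.b.a.0)\{b} + b.(b.a.X)\{a}))\{a} | -b-> p2
  p2 = (a.(rec X. (b.b.a.0)\{b} + b.(b.a.X)\{a}))\{a} | ∅
Q's transition system — 3 states:
  q0 = rec X. (b.b.a.0)\{b} + a.(b.a.X)\{a} | -a-> q1
  q1 = (b.a.(rec X. (b.b.a.0)\{b} + a.(b.a.X)\{a}))\{a} | -b-> q2
  q2 = (a.(rec X. (b.b.a.0)\{b} + a.(b.a.X)\{a}))\{a} | ∅
Run σ = ⟨b⟩ on P: start {p0}
  [1] b ⇒ {p1}
  P completes σ.
Run σ = ⟨b⟩ on Q: start {q0}
  [1] b ⇒ no successor for Q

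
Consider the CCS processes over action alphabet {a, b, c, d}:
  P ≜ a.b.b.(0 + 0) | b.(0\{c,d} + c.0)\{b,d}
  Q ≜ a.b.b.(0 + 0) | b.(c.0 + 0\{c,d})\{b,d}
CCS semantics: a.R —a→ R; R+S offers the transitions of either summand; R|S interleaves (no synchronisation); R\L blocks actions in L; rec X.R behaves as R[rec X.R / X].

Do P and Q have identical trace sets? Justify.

P's transition system — 12 states:
  m0 = a.b.b.(0 + 0) | b.(0\{c,d} + c.0)\{b,d} has moves --a--▸ m1, --b--▸ m2
  m1 = b.b.(0 + 0) | b.(0\{c,d} + c.0)\{b,d} has moves --b--▸ m3, --b--▸ m4
  m2 = a.b.b.(0 + 0) | (0\{c,d} + c.0)\{b,d} has moves --a--▸ m4, --c--▸ m5
  m3 = b.(0 + 0) | b.(0\{c,d} + c.0)\{b,d} has moves --b--▸ m6, --b--▸ m7
  m4 = b.b.(0 + 0) | (0\{c,d} + c.0)\{b,d} has moves --b--▸ m7, --c--▸ m8
  m5 = a.b.b.(0 + 0) | 0\{b,d} has moves --a--▸ m8
  m6 = (0 + 0) | b.(0\{c,d} + c.0)\{b,d} has moves --b--▸ m9
  m7 = b.(0 + 0) | (0\{c,d} + c.0)\{b,d} has moves --b--▸ m9, --c--▸ m10
  m8 = b.b.(0 + 0) | 0\{b,d} has moves --b--▸ m10
  m9 = (0 + 0) | (0\{c,d} + c.0)\{b,d} has moves --c--▸ m11
  m10 = b.(0 + 0) | 0\{b,d} has moves --b--▸ m11
  m11 = (0 + 0) | 0\{b,d} has moves (no moves)
Q's transition system — 12 states:
  n0 = a.b.b.(0 + 0) | b.(c.0 + 0\{c,d})\{b,d} has moves --a--▸ n1, --b--▸ n2
  n1 = b.b.(0 + 0) | b.(c.0 + 0\{c,d})\{b,d} has moves --b--▸ n3, --b--▸ n4
  n2 = a.b.b.(0 + 0) | (c.0 + 0\{c,d})\{b,d} has moves --a--▸ n4, --c--▸ n5
  n3 = b.(0 + 0) | b.(c.0 + 0\{c,d})\{b,d} has moves --b--▸ n6, --b--▸ n7
  n4 = b.b.(0 + 0) | (c.0 + 0\{c,d})\{b,d} has moves --b--▸ n7, --c--▸ n8
  n5 = a.b.b.(0 + 0) | 0\{b,d} has moves --a--▸ n8
  n6 = (0 + 0) | b.(c.0 + 0\{c,d})\{b,d} has moves --b--▸ n9
  n7 = b.(0 + 0) | (c.0 + 0\{c,d})\{b,d} has moves --b--▸ n9, --c--▸ n10
  n8 = b.b.(0 + 0) | 0\{b,d} has moves --b--▸ n10
  n9 = (0 + 0) | (c.0 + 0\{c,d})\{b,d} has moves --c--▸ n11
  n10 = b.(0 + 0) | 0\{b,d} has moves --b--▸ n11
  n11 = (0 + 0) | 0\{b,d} has moves (no moves)
Coarsest stable partition (strong bisimilarity classes):
  B0 = {m0, n0}
  B1 = {m2, n2}
  B2 = {m5, n5}
  B3 = {m8, n8}
  B4 = {m10, n10}
  B5 = {m11, n11}
  B6 = {m4, n4}
  B7 = {m7, n7}
  B8 = {m9, n9}
  B9 = {m1, n1}
  B10 = {m3, n3}
  B11 = {m6, n6}
m0 ∈ B0, n0 ∈ B0 → same block
Bisimilar ⇒ trace-equivalent.

YES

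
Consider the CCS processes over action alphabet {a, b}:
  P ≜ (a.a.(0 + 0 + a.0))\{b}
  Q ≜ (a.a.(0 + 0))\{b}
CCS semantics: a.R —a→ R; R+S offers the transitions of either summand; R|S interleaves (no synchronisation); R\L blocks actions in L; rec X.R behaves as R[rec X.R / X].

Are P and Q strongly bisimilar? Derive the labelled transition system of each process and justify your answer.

not bisimilar

P's transition system — 4 states:
  p0 = (a.a.(0 + 0 + a.0))\{b} has moves -a-> p1
  p1 = (a.(0 + 0 + a.0))\{b} has moves -a-> p2
  p2 = (0 + 0 + a.0)\{b} has moves -a-> p3
  p3 = 0\{b} has moves deadlocked
Q's transition system — 3 states:
  q0 = (a.a.(0 + 0))\{b} has moves -a-> q1
  q1 = (a.(0 + 0))\{b} has moves -a-> q2
  q2 = (0 + 0)\{b} has moves deadlocked
Partition-refinement fixed point:
  B0 = {p0}
  B1 = {p1, q0}
  B2 = {p2, q1}
  B3 = {p3, q2}
p0 ∈ B0, q0 ∈ B1 → different blocks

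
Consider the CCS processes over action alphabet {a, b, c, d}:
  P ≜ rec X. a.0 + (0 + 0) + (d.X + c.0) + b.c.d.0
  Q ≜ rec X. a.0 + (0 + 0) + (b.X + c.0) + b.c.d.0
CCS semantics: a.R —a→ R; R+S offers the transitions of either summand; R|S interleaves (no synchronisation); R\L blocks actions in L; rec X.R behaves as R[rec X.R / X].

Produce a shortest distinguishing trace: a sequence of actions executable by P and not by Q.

d

P's transition system — 4 states:
  p0 = rec X. a.0 + (0 + 0) + (d.X + c.0) + b.c.d.0 has moves —a→ p1, —b→ p2, —c→ p1, —d→ p0
  p1 = 0 has moves deadlocked
  p2 = c.d.0 has moves —c→ p3
  p3 = d.0 has moves —d→ p1
Q's transition system — 4 states:
  q0 = rec X. a.0 + (0 + 0) + (b.X + c.0) + b.c.d.0 has moves —a→ q1, —b→ q0, —b→ q2, —c→ q1
  q1 = 0 has moves deadlocked
  q2 = c.d.0 has moves —c→ q3
  q3 = d.0 has moves —d→ q1
Executing d from P (initial set {p0}):
  after d @ step 1: {p0}
  ✓ P
Executing d from Q (initial set {q0}):
  after d @ step 1: no successor for Q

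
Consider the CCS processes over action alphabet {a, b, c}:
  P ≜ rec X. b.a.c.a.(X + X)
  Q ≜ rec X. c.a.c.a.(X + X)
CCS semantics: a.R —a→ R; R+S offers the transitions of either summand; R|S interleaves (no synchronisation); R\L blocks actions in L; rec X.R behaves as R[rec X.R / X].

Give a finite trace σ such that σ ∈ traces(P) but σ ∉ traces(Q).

Reachable graph of P (5 states):
  s0 = rec X. b.a.c.a.(X + X) has moves --b--▸ s1
  s1 = a.c.a.((rec X. b.a.c.a.(X + X)) + (rec X. b.a.c.a.(X + X))) has moves --a--▸ s2
  s2 = c.a.((rec X. b.a.c.a.(X + X)) + (rec X. b.a.c.a.(X + X))) has moves --c--▸ s3
  s3 = a.((rec X. b.a.c.a.(X + X)) + (rec X. b.a.c.a.(X + X))) has moves --a--▸ s4
  s4 = (rec X. b.a.c.a.(X + X)) + (rec X. b.a.c.a.(X + X)) has moves --b--▸ s1
Reachable graph of Q (5 states):
  t0 = rec X. c.a.c.a.(X + X) has moves --c--▸ t1
  t1 = a.c.a.((rec X. c.a.c.a.(X + X)) + (rec X. c.a.c.a.(X + X))) has moves --a--▸ t2
  t2 = c.a.((rec X. c.a.c.a.(X + X)) + (rec X. c.a.c.a.(X + X))) has moves --c--▸ t3
  t3 = a.((rec X. c.a.c.a.(X + X)) + (rec X. c.a.c.a.(X + X))) has moves --a--▸ t4
  t4 = (rec X. c.a.c.a.(X + X)) + (rec X. c.a.c.a.(X + X)) has moves --c--▸ t1
Run σ = ⟨b⟩ on P: start {s0}
  step 1 (b): {s1}
  P completes σ.
Run σ = ⟨b⟩ on Q: start {t0}
  step 1 (b): ∅  — Q cannot continue

b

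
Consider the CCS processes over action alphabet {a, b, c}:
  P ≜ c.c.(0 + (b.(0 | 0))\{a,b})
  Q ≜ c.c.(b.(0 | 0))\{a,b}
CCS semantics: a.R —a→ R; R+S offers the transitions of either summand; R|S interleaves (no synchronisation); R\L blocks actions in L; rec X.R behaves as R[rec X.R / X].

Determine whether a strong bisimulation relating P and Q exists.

LTS(P): 3 reachable states
  p0 = c.c.(0 + (b.(0 | 0))\{a,b}) ⊢ -c-> p1
  p1 = c.(0 + (b.(0 | 0))\{a,b}) ⊢ -c-> p2
  p2 = 0 + (b.(0 | 0))\{a,b} ⊢ deadlocked
LTS(Q): 3 reachable states
  q0 = c.c.(b.(0 | 0))\{a,b} ⊢ -c-> q1
  q1 = c.(b.(0 | 0))\{a,b} ⊢ -c-> q2
  q2 = (b.(0 | 0))\{a,b} ⊢ deadlocked
Partition-refinement fixed point:
  B0 = {p0, q0}
  B1 = {p1, q1}
  B2 = {p2, q2}
p0 ∈ B0, q0 ∈ B0 → same block

bisimilar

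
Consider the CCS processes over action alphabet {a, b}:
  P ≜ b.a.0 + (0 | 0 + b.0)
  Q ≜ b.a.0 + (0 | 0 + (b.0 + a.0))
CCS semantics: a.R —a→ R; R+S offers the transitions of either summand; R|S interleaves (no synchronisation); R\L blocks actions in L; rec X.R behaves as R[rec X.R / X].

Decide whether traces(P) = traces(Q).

NO — witness ⟨a⟩

Reachable graph of P (3 states):
  u0 = b.a.0 + (0 | 0 + b.0) has moves —b→ u1, —b→ u2
  u1 = 0 has moves ∅
  u2 = a.0 has moves —a→ u1
Reachable graph of Q (3 states):
  v0 = b.a.0 + (0 | 0 + (b.0 + a.0)) has moves —a→ v1, —b→ v1, —b→ v2
  v1 = 0 has moves ∅
  v2 = a.0 has moves —a→ v1
Run σ = ⟨a⟩ on Q: start {v0}
  step 1 (a): {v1}
  ✓ Q
Run σ = ⟨a⟩ on P: start {u0}
  step 1 (a): ∅  — P cannot continue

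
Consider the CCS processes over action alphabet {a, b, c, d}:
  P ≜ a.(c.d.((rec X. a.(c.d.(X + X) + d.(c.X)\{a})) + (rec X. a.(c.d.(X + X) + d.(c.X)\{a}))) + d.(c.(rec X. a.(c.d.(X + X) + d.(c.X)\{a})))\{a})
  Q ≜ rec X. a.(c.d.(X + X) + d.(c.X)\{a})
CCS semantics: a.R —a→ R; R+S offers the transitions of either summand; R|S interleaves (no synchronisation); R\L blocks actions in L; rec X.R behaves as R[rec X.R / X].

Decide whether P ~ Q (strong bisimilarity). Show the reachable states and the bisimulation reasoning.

P ~ Q

P's transition system — 6 states:
  u0 = a.(c.d.((rec X. a.(c.d.(X + X) + d.(c.X)\{a})) + (rec X. a.(c.d.(X + X) + d.(c.X)\{a}))) + d.(c.(rec X. a.(c.d.(X + X) + d.(c.X)\{a})))\{a}) → ··a··> u1
  u1 = c.d.((rec X. a.(c.d.(X + X) + d.(c.X)\{a})) + (rec X. a.(c.d.(X + X) + d.(c.X)\{a}))) + d.(c.(rec X. a.(c.d.(X + X) + d.(c.X)\{a})))\{a} → ··c··> u2, ··d··> u3
  u2 = d.((rec X. a.(c.d.(X + X) + d.(c.X)\{a})) + (rec X. a.(c.d.(X + X) + d.(c.X)\{a}))) → ··d··> u4
  u3 = (c.(rec X. a.(c.d.(X + X) + d.(c.X)\{a})))\{a} → ··c··> u5
  u4 = (rec X. a.(c.d.(X + X) + d.(c.X)\{a})) + (rec X. a.(c.d.(X + X) + d.(c.X)\{a})) → ··a··> u1
  u5 = (rec X. a.(c.d.(X + X) + d.(c.X)\{a}))\{a} → ∅
Q's transition system — 6 states:
  v0 = rec X. a.(c.d.(X + X) + d.(c.X)\{a}) → ··a··> v1
  v1 = c.d.((rec X. a.(c.d.(X + X) + d.(c.X)\{a})) + (rec X. a.(c.d.(X + X) + d.(c.X)\{a}))) + d.(c.(rec X. a.(c.d.(X + X) + d.(c.X)\{a})))\{a} → ··c··> v2, ··d··> v3
  v2 = d.((rec X. a.(c.d.(X + X) + d.(c.X)\{a})) + (rec X. a.(c.d.(X + X) + d.(c.X)\{a}))) → ··d··> v4
  v3 = (c.(rec X. a.(c.d.(X + X) + d.(c.X)\{a})))\{a} → ··c··> v5
  v4 = (rec X. a.(c.d.(X + X) + d.(c.X)\{a})) + (rec X. a.(c.d.(X + X) + d.(c.X)\{a})) → ··a··> v1
  v5 = (rec X. a.(c.d.(X + X) + d.(c.X)\{a}))\{a} → ∅
Bisimilarity quotient blocks:
  B0 = {u0, u4, v0, v4}
  B1 = {u1, v1}
  B2 = {u3, v3}
  B3 = {u5, v5}
  B4 = {u2, v2}
u0 ∈ B0, v0 ∈ B0 → same block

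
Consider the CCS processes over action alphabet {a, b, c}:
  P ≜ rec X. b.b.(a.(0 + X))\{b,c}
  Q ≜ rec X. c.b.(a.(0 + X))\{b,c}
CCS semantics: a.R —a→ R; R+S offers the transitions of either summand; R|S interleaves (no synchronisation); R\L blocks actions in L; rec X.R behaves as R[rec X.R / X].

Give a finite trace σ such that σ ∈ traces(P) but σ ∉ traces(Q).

b

LTS(P): 4 reachable states
  s0 = rec X. b.b.(a.(0 + X))\{b,c} :: --b--▸ s1
  s1 = b.(a.(0 + (rec X. b.b.(a.(0 + X))\{b,c})))\{b,c} :: --b--▸ s2
  s2 = (a.(0 + (rec X. b.b.(a.(0 + X))\{b,c})))\{b,c} :: --a--▸ s3
  s3 = (0 + (rec X. b.b.(a.(0 + X))\{b,c}))\{b,c} :: ·
LTS(Q): 4 reachable states
  t0 = rec X. c.b.(a.(0 + X))\{b,c} :: --c--▸ t1
  t1 = b.(a.(0 + (rec X. c.b.(a.(0 + X))\{b,c})))\{b,c} :: --b--▸ t2
  t2 = (a.(0 + (rec X. c.b.(a.(0 + X))\{b,c})))\{b,c} :: --a--▸ t3
  t3 = (0 + (rec X. c.b.(a.(0 + X))\{b,c}))\{b,c} :: ·
Run σ = ⟨b⟩ on P: start {s0}
  after b @ step 1: {s1}
  ✓ P
Run σ = ⟨b⟩ on Q: start {t0}
  after b @ step 1: no successor for Q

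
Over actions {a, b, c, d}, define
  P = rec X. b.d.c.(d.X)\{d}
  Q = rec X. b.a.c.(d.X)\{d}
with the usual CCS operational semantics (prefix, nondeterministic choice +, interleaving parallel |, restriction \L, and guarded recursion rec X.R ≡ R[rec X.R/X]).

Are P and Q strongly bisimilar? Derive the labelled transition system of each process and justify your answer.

NO

P's transition system — 4 states:
  p0 = rec X. b.d.c.(d.X)\{d} ⊢ --b--▸ p1
  p1 = d.c.(d.(rec X. b.d.c.(d.X)\{d}))\{d} ⊢ --d--▸ p2
  p2 = c.(d.(rec X. b.d.c.(d.X)\{d}))\{d} ⊢ --c--▸ p3
  p3 = (d.(rec X. b.d.c.(d.X)\{d}))\{d} ⊢ ∅
Q's transition system — 4 states:
  q0 = rec X. b.a.c.(d.X)\{d} ⊢ --b--▸ q1
  q1 = a.c.(d.(rec X. b.a.c.(d.X)\{d}))\{d} ⊢ --a--▸ q2
  q2 = c.(d.(rec X. b.a.c.(d.X)\{d}))\{d} ⊢ --c--▸ q3
  q3 = (d.(rec X. b.a.c.(d.X)\{d}))\{d} ⊢ ∅
Coarsest stable partition (strong bisimilarity classes):
  B0 = {p0}
  B1 = {p1}
  B2 = {p2, q2}
  B3 = {p3, q3}
  B4 = {q0}
  B5 = {q1}
p0 ∈ B0, q0 ∈ B4 → different blocks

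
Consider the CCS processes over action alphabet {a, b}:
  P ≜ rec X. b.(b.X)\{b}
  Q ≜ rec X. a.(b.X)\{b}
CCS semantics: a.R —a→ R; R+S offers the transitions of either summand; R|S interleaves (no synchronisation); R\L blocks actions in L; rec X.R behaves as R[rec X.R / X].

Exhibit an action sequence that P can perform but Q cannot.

b

LTS(P): 2 reachable states
  m0 = rec X. b.(b.X)\{b} :: ··b··> m1
  m1 = (b.(rec X. b.(b.X)\{b}))\{b} :: ·
LTS(Q): 2 reachable states
  n0 = rec X. a.(b.X)\{b} :: ··a··> n1
  n1 = (b.(rec X. a.(b.X)\{b}))\{b} :: ·
Trace ⟨b⟩ through P, begin at {m0}:
  step 1 (b): {m1}
  P completes σ.
Trace ⟨b⟩ through Q, begin at {n0}:
  step 1 (b): no successor for Q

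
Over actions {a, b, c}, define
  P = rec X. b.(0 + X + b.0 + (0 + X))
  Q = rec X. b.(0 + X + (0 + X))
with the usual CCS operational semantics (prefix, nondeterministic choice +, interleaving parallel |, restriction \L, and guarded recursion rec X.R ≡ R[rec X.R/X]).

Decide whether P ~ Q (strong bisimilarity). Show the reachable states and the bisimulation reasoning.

P ≁ Q

P's transition system — 3 states:
  u0 = rec X. b.(0 + X + b.0 + (0 + X)) | --b--▸ u1
  u1 = 0 + (rec X. b.(0 + X + b.0 + (0 + X))) + b.0 + (0 + (rec X. b.(0 + X + b.0 + (0 + X)))) | --b--▸ u1, --b--▸ u2
  u2 = 0 | deadlocked
Q's transition system — 2 states:
  v0 = rec X. b.(0 + X + (0 + X)) | --b--▸ v1
  v1 = 0 + (rec X. b.(0 + X + (0 + X))) + (0 + (rec X. b.(0 + X + (0 + X)))) | --b--▸ v1
Coarsest stable partition (strong bisimilarity classes):
  B0 = {u0}
  B1 = {u1}
  B2 = {u2}
  B3 = {v0, v1}
u0 ∈ B0, v0 ∈ B3 → different blocks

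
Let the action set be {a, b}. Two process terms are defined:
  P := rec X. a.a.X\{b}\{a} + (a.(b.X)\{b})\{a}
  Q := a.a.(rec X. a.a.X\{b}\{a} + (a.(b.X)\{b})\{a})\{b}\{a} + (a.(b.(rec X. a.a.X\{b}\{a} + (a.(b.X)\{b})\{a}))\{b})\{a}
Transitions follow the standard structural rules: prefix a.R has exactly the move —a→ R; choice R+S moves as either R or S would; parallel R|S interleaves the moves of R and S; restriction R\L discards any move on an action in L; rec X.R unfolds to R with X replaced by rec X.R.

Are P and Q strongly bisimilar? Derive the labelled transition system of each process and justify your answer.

YES

LTS(P): 3 reachable states
  p0 = rec X. a.a.X\{b}\{a} + (a.(b.X)\{b})\{a} has moves =a=> p1
  p1 = a.(rec X. a.a.X\{b}\{a} + (a.(b.X)\{b})\{a})\{b}\{a} has moves =a=> p2
  p2 = (rec X. a.a.X\{b}\{a} + (a.(b.X)\{b})\{a})\{b}\{a} has moves ·
LTS(Q): 3 reachable states
  q0 = a.a.(rec X. a.a.X\{b}\{a} + (a.(b.X)\{b})\{a})\{b}\{a} + (a.(b.(rec X. a.a.X\{b}\{a} + (a.(b.X)\{b})\{a}))\{b})\{a} has moves =a=> q1
  q1 = a.(rec X. a.a.X\{b}\{a} + (a.(b.X)\{b})\{a})\{b}\{a} has moves =a=> q2
  q2 = (rec X. a.a.X\{b}\{a} + (a.(b.X)\{b})\{a})\{b}\{a} has moves ·
Partition-refinement fixed point:
  B0 = {p0, q0}
  B1 = {p1, q1}
  B2 = {p2, q2}
p0 ∈ B0, q0 ∈ B0 → same block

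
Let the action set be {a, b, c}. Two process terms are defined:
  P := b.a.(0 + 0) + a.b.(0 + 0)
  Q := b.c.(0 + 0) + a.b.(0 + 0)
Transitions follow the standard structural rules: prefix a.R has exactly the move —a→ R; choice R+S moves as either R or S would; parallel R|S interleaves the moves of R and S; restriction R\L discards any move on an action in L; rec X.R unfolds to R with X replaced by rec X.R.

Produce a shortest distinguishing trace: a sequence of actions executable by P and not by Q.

ba

P's transition system — 4 states:
  s0 = b.a.(0 + 0) + a.b.(0 + 0) | --a--▸ s1, --b--▸ s2
  s1 = b.(0 + 0) | --b--▸ s3
  s2 = a.(0 + 0) | --a--▸ s3
  s3 = 0 + 0 | ·
Q's transition system — 4 states:
  t0 = b.c.(0 + 0) + a.b.(0 + 0) | --a--▸ t1, --b--▸ t2
  t1 = b.(0 + 0) | --b--▸ t3
  t2 = c.(0 + 0) | --c--▸ t3
  t3 = 0 + 0 | ·
Trace ⟨ba⟩ through P, begin at {s0}:
  [1] b ⇒ {s2}
  [2] a ⇒ {s3}
  ✓ P
Trace ⟨ba⟩ through Q, begin at {t0}:
  [1] b ⇒ {t2}
  [2] a ⇒ no successor for Q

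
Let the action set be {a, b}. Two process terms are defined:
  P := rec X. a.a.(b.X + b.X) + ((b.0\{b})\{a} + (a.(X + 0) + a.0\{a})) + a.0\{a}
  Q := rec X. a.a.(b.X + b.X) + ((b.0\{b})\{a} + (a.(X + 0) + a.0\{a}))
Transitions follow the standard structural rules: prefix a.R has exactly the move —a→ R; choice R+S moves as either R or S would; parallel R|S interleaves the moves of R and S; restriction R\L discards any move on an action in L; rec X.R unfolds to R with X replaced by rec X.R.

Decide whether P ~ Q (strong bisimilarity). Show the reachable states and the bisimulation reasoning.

bisimilar

Reachable graph of P (6 states):
  u0 = rec X. a.a.(b.X + b.X) + ((b.0\{b})\{a} + (a.(X + 0) + a.0\{a})) + a.0\{a} | —a→ u1, —a→ u2, —a→ u3, —b→ u4
  u1 = (rec X. a.a.(b.X + b.X) + ((b.0\{b})\{a} + (a.(X + 0) + a.0\{a})) + a.0\{a}) + 0 | —a→ u1, —a→ u2, —a→ u3, —b→ u4
  u2 = 0\{a} | (no moves)
  u3 = a.(b.(rec X. a.a.(b.X + b.X) + ((b.0\{b})\{a} + (a.(X + 0) + a.0\{a})) + a.0\{a}) + b.(rec X. a.a.(b.X + b.X) + ((b.0\{b})\{a} + (a.(X + 0) + a.0\{a})) + a.0\{a})) | —a→ u5
  u4 = 0\{b}\{a} | (no moves)
  u5 = b.(rec X. a.a.(b.X + b.X) + ((b.0\{b})\{a} + (a.(X + 0) + a.0\{a})) + a.0\{a}) + b.(rec X. a.a.(b.X + b.X) + ((b.0\{b})\{a} + (a.(X + 0) + a.0\{a})) + a.0\{a}) | —b→ u0
Reachable graph of Q (6 states):
  v0 = rec X. a.a.(b.X + b.X) + ((b.0\{b})\{a} + (a.(X + 0) + a.0\{a})) | —a→ v1, —a→ v2, —a→ v3, —b→ v4
  v1 = (rec X. a.a.(b.X + b.X) + ((b.0\{b})\{a} + (a.(X + 0) + a.0\{a}))) + 0 | —a→ v1, —a→ v2, —a→ v3, —b→ v4
  v2 = 0\{a} | (no moves)
  v3 = a.(b.(rec X. a.a.(b.X + b.X) + ((b.0\{b})\{a} + (a.(X + 0) + a.0\{a}))) + b.(rec X. a.a.(b.X + b.X) + ((b.0\{b})\{a} + (a.(X + 0) + a.0\{a})))) | —a→ v5
  v4 = 0\{b}\{a} | (no moves)
  v5 = b.(rec X. a.a.(b.X + b.X) + ((b.0\{b})\{a} + (a.(X + 0) + a.0\{a}))) + b.(rec X. a.a.(b.X + b.X) + ((b.0\{b})\{a} + (a.(X + 0) + a.0\{a}))) | —b→ v0
Partition-refinement fixed point:
  B0 = {u0, u1, v0, v1}
  B1 = {u2, u4, v2, v4}
  B2 = {u3, v3}
  B3 = {u5, v5}
u0 ∈ B0, v0 ∈ B0 → same block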